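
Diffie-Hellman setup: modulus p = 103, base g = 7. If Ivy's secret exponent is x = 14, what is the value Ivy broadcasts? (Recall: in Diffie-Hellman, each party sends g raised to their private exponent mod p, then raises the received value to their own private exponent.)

Public value = 7^{14} \pmod{103}.
7^1 ≡ 7 (mod 103)
7^2 = (7^1)^2 ≡ 7^2 = 49 ≡ 49 (mod 103)
7^4 = (7^2)^2 ≡ 49^2 = 2401 ≡ 32 (mod 103)
7^8 = (7^4)^2 ≡ 32^2 = 1024 ≡ 97 (mod 103)
7^14 = 7^8 · 7^4 · 7^2 ≡ 97 · 32 · 49 ≡ 68 (mod 103).

68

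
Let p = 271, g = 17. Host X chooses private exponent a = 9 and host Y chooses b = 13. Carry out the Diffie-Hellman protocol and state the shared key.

90

Host X sends A = g^a mod p = 17^9 mod 271.
17^1 ≡ 17 (mod 271)
17^2 = (17^1)^2 ≡ 17^2 = 289 ≡ 18 (mod 271)
17^4 = (17^2)^2 ≡ 18^2 = 324 ≡ 53 (mod 271)
17^8 = (17^4)^2 ≡ 53^2 = 2809 ≡ 99 (mod 271)
17^9 = 17^8 · 17^1 ≡ 99 · 17 ≡ 57 (mod 271).
So A = 57. Host Y then computes K = A^b mod p = 57^13 mod 271.
57^1 ≡ 57 (mod 271)
57^2 = (57^1)^2 ≡ 57^2 = 3249 ≡ 268 (mod 271)
57^4 = (57^2)^2 ≡ 268^2 = 71824 ≡ 9 (mod 271)
57^8 = (57^4)^2 ≡ 9^2 = 81 ≡ 81 (mod 271)
57^13 = 57^8 · 57^4 · 57^1 ≡ 81 · 9 · 57 ≡ 90 (mod 271).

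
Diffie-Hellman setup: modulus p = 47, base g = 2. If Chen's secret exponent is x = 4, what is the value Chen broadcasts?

16

Public value = 2^4 mod 47.
2^1 ≡ 2 (mod 47)
2^2 = (2^1)^2 ≡ 2^2 = 4 ≡ 4 (mod 47)
2^4 = (2^2)^2 ≡ 4^2 = 16 ≡ 16 (mod 47)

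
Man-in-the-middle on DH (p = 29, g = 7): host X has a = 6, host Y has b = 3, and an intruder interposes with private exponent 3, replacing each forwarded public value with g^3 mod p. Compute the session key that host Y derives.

20

Host Y receives an intruder's public value M = 7^3 mod 29 instead of the honest one.
7^1 ≡ 7 (mod 29)
7^2 = (7^1)^2 ≡ 7^2 = 49 ≡ 20 (mod 29)
7^3 = 7^2 · 7^1 ≡ 20 · 7 ≡ 24 (mod 29).
So M = 24. Host Y computes K = M^3 mod 29.
24^1 ≡ 24 (mod 29)
24^2 = (24^1)^2 ≡ 24^2 = 576 ≡ 25 (mod 29)
24^3 = 24^2 · 24^1 ≡ 25 · 24 ≡ 20 (mod 29).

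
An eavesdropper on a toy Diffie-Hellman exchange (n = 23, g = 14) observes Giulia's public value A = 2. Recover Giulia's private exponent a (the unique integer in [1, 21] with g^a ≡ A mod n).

20

Try successive powers of 14 modulo 23:
14^1 ≡ 14
14^2 ≡ 12
14^3 ≡ 7
14^4 ≡ 6
14^5 ≡ 15
14^6 ≡ 3
14^7 ≡ 19
14^8 ≡ 13
14^9 ≡ 21
14^10 ≡ 18
14^11 ≡ 22
14^12 ≡ 9
14^13 ≡ 11
14^14 ≡ 16
14^15 ≡ 17
14^16 ≡ 8
14^17 ≡ 20
14^18 ≡ 4
14^19 ≡ 10
14^20 ≡ 2
Found: a = 20.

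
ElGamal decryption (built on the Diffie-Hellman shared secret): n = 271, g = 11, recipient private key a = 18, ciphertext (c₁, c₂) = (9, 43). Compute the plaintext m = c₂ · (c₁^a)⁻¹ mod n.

Shared mask s = c₁^a mod n = 9^18 mod 271.
9^1 ≡ 9 (mod 271)
9^2 = (9^1)^2 ≡ 9^2 = 81 ≡ 81 (mod 271)
9^4 = (9^2)^2 ≡ 81^2 = 6561 ≡ 57 (mod 271)
9^8 = (9^4)^2 ≡ 57^2 = 3249 ≡ 268 (mod 271)
9^16 = (9^8)^2 ≡ 268^2 = 71824 ≡ 9 (mod 271)
9^18 = 9^16 · 9^2 ≡ 9 · 81 ≡ 187 (mod 271).
So s = 187; s⁻¹ ≡ 100 (mod 271).
m = c₂ · s⁻¹ mod 271 = 43 · 100 mod 271 = 235.

235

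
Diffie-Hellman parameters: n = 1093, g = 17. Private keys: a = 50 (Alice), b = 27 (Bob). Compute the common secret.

850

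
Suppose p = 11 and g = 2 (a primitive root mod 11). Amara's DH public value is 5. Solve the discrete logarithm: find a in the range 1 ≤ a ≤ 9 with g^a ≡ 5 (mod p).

4

Try successive powers of 2 modulo 11:
2^1 ≡ 2
2^2 ≡ 4
2^3 ≡ 8
2^4 ≡ 5
Found: a = 4.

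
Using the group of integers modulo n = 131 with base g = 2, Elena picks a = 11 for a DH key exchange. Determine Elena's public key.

Public value = 2^11 mod 131.
2^1 ≡ 2 (mod 131)
2^2 = (2^1)^2 ≡ 2^2 = 4 ≡ 4 (mod 131)
2^4 = (2^2)^2 ≡ 4^2 = 16 ≡ 16 (mod 131)
2^8 = (2^4)^2 ≡ 16^2 = 256 ≡ 125 (mod 131)
2^11 = 2^8 · 2^2 · 2^1 ≡ 125 · 4 · 2 ≡ 83 (mod 131).

83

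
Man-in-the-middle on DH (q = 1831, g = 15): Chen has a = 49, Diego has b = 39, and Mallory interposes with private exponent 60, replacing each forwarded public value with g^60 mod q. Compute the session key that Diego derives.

32

Diego receives Mallory's public value M = 15^60 mod 1831 instead of the honest one.
15^1 ≡ 15 (mod 1831)
15^2 = (15^1)^2 ≡ 15^2 = 225 ≡ 225 (mod 1831)
15^4 = (15^2)^2 ≡ 225^2 = 50625 ≡ 1188 (mod 1831)
15^8 = (15^4)^2 ≡ 1188^2 = 1411344 ≡ 1474 (mod 1831)
15^16 = (15^8)^2 ≡ 1474^2 = 2172676 ≡ 1110 (mod 1831)
15^32 = (15^16)^2 ≡ 1110^2 = 1232100 ≡ 1668 (mod 1831)
15^60 = 15^32 · 15^16 · 15^8 · 15^4 ≡ 1668 · 1110 · 1474 · 1188 ≡ 289 (mod 1831).
So M = 289. Diego computes K = M^39 mod 1831.
289^1 ≡ 289 (mod 1831)
289^2 = (289^1)^2 ≡ 289^2 = 83521 ≡ 1126 (mod 1831)
289^4 = (289^2)^2 ≡ 1126^2 = 1267876 ≡ 824 (mod 1831)
289^8 = (289^4)^2 ≡ 824^2 = 678976 ≡ 1506 (mod 1831)
289^16 = (289^8)^2 ≡ 1506^2 = 2268036 ≡ 1258 (mod 1831)
289^32 = (289^16)^2 ≡ 1258^2 = 1582564 ≡ 580 (mod 1831)
289^39 = 289^32 · 289^4 · 289^2 · 289^1 ≡ 580 · 824 · 1126 · 289 ≡ 32 (mod 1831).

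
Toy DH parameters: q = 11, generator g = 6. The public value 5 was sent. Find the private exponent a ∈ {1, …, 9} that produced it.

Try successive powers of 6 modulo 11:
6^1 ≡ 6
6^2 ≡ 3
6^3 ≡ 7
6^4 ≡ 9
6^5 ≡ 10
6^6 ≡ 5
Found: a = 6.

6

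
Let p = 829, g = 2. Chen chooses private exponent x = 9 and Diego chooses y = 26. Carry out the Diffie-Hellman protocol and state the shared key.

Chen sends A = g^x mod p = 2^9 mod 829.
2^1 ≡ 2 (mod 829)
2^2 = (2^1)^2 ≡ 2^2 = 4 ≡ 4 (mod 829)
2^4 = (2^2)^2 ≡ 4^2 = 16 ≡ 16 (mod 829)
2^8 = (2^4)^2 ≡ 16^2 = 256 ≡ 256 (mod 829)
2^9 = 2^8 · 2^1 ≡ 256 · 2 ≡ 512 (mod 829).
So A = 512. Diego then computes K = A^y mod p = 512^26 mod 829.
512^1 ≡ 512 (mod 829)
512^2 = (512^1)^2 ≡ 512^2 = 262144 ≡ 180 (mod 829)
512^4 = (512^2)^2 ≡ 180^2 = 32400 ≡ 69 (mod 829)
512^8 = (512^4)^2 ≡ 69^2 = 4761 ≡ 616 (mod 829)
512^16 = (512^8)^2 ≡ 616^2 = 379456 ≡ 603 (mod 829)
512^26 = 512^16 · 512^8 · 512^2 ≡ 603 · 616 · 180 ≡ 132 (mod 829).

132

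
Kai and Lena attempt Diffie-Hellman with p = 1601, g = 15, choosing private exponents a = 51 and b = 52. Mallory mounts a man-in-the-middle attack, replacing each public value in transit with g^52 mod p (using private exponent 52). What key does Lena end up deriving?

1485

Lena receives Mallory's public value M = 15^52 mod 1601 instead of the honest one.
15^1 ≡ 15 (mod 1601)
15^2 = (15^1)^2 ≡ 15^2 = 225 ≡ 225 (mod 1601)
15^4 = (15^2)^2 ≡ 225^2 = 50625 ≡ 994 (mod 1601)
15^8 = (15^4)^2 ≡ 994^2 = 988036 ≡ 219 (mod 1601)
15^16 = (15^8)^2 ≡ 219^2 = 47961 ≡ 1532 (mod 1601)
15^32 = (15^16)^2 ≡ 1532^2 = 2347024 ≡ 1559 (mod 1601)
15^52 = 15^32 · 15^16 · 15^4 ≡ 1559 · 1532 · 994 ≡ 413 (mod 1601).
So M = 413. Lena computes K = M^52 mod 1601.
413^1 ≡ 413 (mod 1601)
413^2 = (413^1)^2 ≡ 413^2 = 170569 ≡ 863 (mod 1601)
413^4 = (413^2)^2 ≡ 863^2 = 744769 ≡ 304 (mod 1601)
413^8 = (413^4)^2 ≡ 304^2 = 92416 ≡ 1159 (mod 1601)
413^16 = (413^8)^2 ≡ 1159^2 = 1343281 ≡ 42 (mod 1601)
413^32 = (413^16)^2 ≡ 42^2 = 1764 ≡ 163 (mod 1601)
413^52 = 413^32 · 413^16 · 413^4 ≡ 163 · 42 · 304 ≡ 1485 (mod 1601).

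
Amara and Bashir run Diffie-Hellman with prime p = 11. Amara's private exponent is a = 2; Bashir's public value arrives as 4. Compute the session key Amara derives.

5

Shared key K = 4^2 mod 11.
4^1 ≡ 4 (mod 11)
4^2 = (4^1)^2 ≡ 4^2 = 16 ≡ 5 (mod 11)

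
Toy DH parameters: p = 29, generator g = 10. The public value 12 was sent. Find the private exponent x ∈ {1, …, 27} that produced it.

21

Try successive powers of 10 modulo 29:
10^1 ≡ 10
10^2 ≡ 13
10^3 ≡ 14
10^4 ≡ 24
10^5 ≡ 8
10^6 ≡ 22
10^7 ≡ 17
10^8 ≡ 25
10^9 ≡ 18
10^10 ≡ 6
10^11 ≡ 2
10^12 ≡ 20
10^13 ≡ 26
10^14 ≡ 28
10^15 ≡ 19
10^16 ≡ 16
10^17 ≡ 15
10^18 ≡ 5
10^19 ≡ 21
10^20 ≡ 7
10^21 ≡ 12
Found: x = 21.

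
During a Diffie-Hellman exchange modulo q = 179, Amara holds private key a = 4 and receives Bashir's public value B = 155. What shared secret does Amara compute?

Shared key K = 155^4 mod 179.
155^1 ≡ 155 (mod 179)
155^2 = (155^1)^2 ≡ 155^2 = 24025 ≡ 39 (mod 179)
155^4 = (155^2)^2 ≡ 39^2 = 1521 ≡ 89 (mod 179)

89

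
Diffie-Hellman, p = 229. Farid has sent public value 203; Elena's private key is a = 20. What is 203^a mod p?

203

Shared key K = 203^20 mod 229.
203^1 ≡ 203 (mod 229)
203^2 = (203^1)^2 ≡ 203^2 = 41209 ≡ 218 (mod 229)
203^4 = (203^2)^2 ≡ 218^2 = 47524 ≡ 121 (mod 229)
203^8 = (203^4)^2 ≡ 121^2 = 14641 ≡ 214 (mod 229)
203^16 = (203^8)^2 ≡ 214^2 = 45796 ≡ 225 (mod 229)
203^20 = 203^16 · 203^4 ≡ 225 · 121 ≡ 203 (mod 229).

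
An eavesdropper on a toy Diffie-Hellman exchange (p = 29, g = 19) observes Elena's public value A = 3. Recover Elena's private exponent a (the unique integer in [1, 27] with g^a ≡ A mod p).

13

Try successive powers of 19 modulo 29:
19^1 ≡ 19
19^2 ≡ 13
19^3 ≡ 15
19^4 ≡ 24
19^5 ≡ 21
19^6 ≡ 22
19^7 ≡ 12
19^8 ≡ 25
19^9 ≡ 11
19^10 ≡ 6
19^11 ≡ 27
19^12 ≡ 20
19^13 ≡ 3
Found: a = 13.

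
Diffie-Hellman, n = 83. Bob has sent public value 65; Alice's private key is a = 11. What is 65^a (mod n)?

Shared key K = 65^11 mod 83.
65^1 ≡ 65 (mod 83)
65^2 = (65^1)^2 ≡ 65^2 = 4225 ≡ 75 (mod 83)
65^4 = (65^2)^2 ≡ 75^2 = 5625 ≡ 64 (mod 83)
65^8 = (65^4)^2 ≡ 64^2 = 4096 ≡ 29 (mod 83)
65^11 = 65^8 · 65^2 · 65^1 ≡ 29 · 75 · 65 ≡ 26 (mod 83).

26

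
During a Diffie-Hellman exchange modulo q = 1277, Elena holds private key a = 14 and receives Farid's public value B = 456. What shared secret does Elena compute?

Shared key K = 456^14 mod 1277.
456^1 ≡ 456 (mod 1277)
456^2 = (456^1)^2 ≡ 456^2 = 207936 ≡ 1062 (mod 1277)
456^4 = (456^2)^2 ≡ 1062^2 = 1127844 ≡ 253 (mod 1277)
456^8 = (456^4)^2 ≡ 253^2 = 64009 ≡ 159 (mod 1277)
456^14 = 456^8 · 456^4 · 456^2 ≡ 159 · 253 · 1062 ≡ 316 (mod 1277).

316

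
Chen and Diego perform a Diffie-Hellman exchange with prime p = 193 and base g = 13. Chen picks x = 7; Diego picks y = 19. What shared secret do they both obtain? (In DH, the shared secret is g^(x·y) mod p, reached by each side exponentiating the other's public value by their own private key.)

Diego sends B = g^y mod p = 13^19 mod 193.
13^1 ≡ 13 (mod 193)
13^2 = (13^1)^2 ≡ 13^2 = 169 ≡ 169 (mod 193)
13^4 = (13^2)^2 ≡ 169^2 = 28561 ≡ 190 (mod 193)
13^8 = (13^4)^2 ≡ 190^2 = 36100 ≡ 9 (mod 193)
13^16 = (13^8)^2 ≡ 9^2 = 81 ≡ 81 (mod 193)
13^19 = 13^16 · 13^2 · 13^1 ≡ 81 · 169 · 13 ≡ 11 (mod 193).
So B = 11. Chen then computes K = B^x mod p = 11^7 mod 193.
11^1 ≡ 11 (mod 193)
11^2 = (11^1)^2 ≡ 11^2 = 121 ≡ 121 (mod 193)
11^4 = (11^2)^2 ≡ 121^2 = 14641 ≡ 166 (mod 193)
11^7 = 11^4 · 11^2 · 11^1 ≡ 166 · 121 · 11 ≡ 154 (mod 193).

154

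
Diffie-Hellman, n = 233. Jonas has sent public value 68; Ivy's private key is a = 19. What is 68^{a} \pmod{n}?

Shared key K = 68^19 mod 233.
68^1 ≡ 68 (mod 233)
68^2 = (68^1)^2 ≡ 68^2 = 4624 ≡ 197 (mod 233)
68^4 = (68^2)^2 ≡ 197^2 = 38809 ≡ 131 (mod 233)
68^8 = (68^4)^2 ≡ 131^2 = 17161 ≡ 152 (mod 233)
68^16 = (68^8)^2 ≡ 152^2 = 23104 ≡ 37 (mod 233)
68^19 = 68^16 · 68^2 · 68^1 ≡ 37 · 197 · 68 ≡ 61 (mod 233).

61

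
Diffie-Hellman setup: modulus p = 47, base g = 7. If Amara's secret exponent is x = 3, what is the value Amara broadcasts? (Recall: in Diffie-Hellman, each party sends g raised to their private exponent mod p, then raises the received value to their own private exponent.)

14

Public value = 7^3 mod 47.
7^1 ≡ 7 (mod 47)
7^2 = (7^1)^2 ≡ 7^2 = 49 ≡ 2 (mod 47)
7^3 = 7^2 · 7^1 ≡ 2 · 7 ≡ 14 (mod 47).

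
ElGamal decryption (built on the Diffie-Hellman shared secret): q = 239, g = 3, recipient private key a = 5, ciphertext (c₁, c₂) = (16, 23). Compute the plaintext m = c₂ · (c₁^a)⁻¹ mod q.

Shared mask s = c₁^a mod q = 16^5 mod 239.
16^1 ≡ 16 (mod 239)
16^2 = (16^1)^2 ≡ 16^2 = 256 ≡ 17 (mod 239)
16^4 = (16^2)^2 ≡ 17^2 = 289 ≡ 50 (mod 239)
16^5 = 16^4 · 16^1 ≡ 50 · 16 ≡ 83 (mod 239).
So s = 83; s⁻¹ ≡ 72 (mod 239).
m = c₂ · s⁻¹ mod 239 = 23 · 72 mod 239 = 222.

222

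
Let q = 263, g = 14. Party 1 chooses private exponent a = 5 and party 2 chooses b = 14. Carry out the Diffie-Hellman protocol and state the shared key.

143

Party 1 sends A = g^a mod q = 14^5 mod 263.
14^1 ≡ 14 (mod 263)
14^2 = (14^1)^2 ≡ 14^2 = 196 ≡ 196 (mod 263)
14^4 = (14^2)^2 ≡ 196^2 = 38416 ≡ 18 (mod 263)
14^5 = 14^4 · 14^1 ≡ 18 · 14 ≡ 252 (mod 263).
So A = 252. Party 2 then computes K = A^b mod q = 252^14 mod 263.
252^1 ≡ 252 (mod 263)
252^2 = (252^1)^2 ≡ 252^2 = 63504 ≡ 121 (mod 263)
252^4 = (252^2)^2 ≡ 121^2 = 14641 ≡ 176 (mod 263)
252^8 = (252^4)^2 ≡ 176^2 = 30976 ≡ 205 (mod 263)
252^14 = 252^8 · 252^4 · 252^2 ≡ 205 · 176 · 121 ≡ 143 (mod 263).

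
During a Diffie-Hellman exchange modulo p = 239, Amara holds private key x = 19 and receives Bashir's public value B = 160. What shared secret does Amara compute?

Shared key K = 160^19 mod 239.
160^1 ≡ 160 (mod 239)
160^2 = (160^1)^2 ≡ 160^2 = 25600 ≡ 27 (mod 239)
160^4 = (160^2)^2 ≡ 27^2 = 729 ≡ 12 (mod 239)
160^8 = (160^4)^2 ≡ 12^2 = 144 ≡ 144 (mod 239)
160^16 = (160^8)^2 ≡ 144^2 = 20736 ≡ 182 (mod 239)
160^19 = 160^16 · 160^2 · 160^1 ≡ 182 · 27 · 160 ≡ 169 (mod 239).

169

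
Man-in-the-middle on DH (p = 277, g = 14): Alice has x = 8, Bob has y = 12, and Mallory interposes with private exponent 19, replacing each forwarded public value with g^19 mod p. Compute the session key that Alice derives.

Alice receives Mallory's public value M = 14^19 mod 277 instead of the honest one.
14^1 ≡ 14 (mod 277)
14^2 = (14^1)^2 ≡ 14^2 = 196 ≡ 196 (mod 277)
14^4 = (14^2)^2 ≡ 196^2 = 38416 ≡ 190 (mod 277)
14^8 = (14^4)^2 ≡ 190^2 = 36100 ≡ 90 (mod 277)
14^16 = (14^8)^2 ≡ 90^2 = 8100 ≡ 67 (mod 277)
14^19 = 14^16 · 14^2 · 14^1 ≡ 67 · 196 · 14 ≡ 197 (mod 277).
So M = 197. Alice computes K = M^8 mod 277.
197^1 ≡ 197 (mod 277)
197^2 = (197^1)^2 ≡ 197^2 = 38809 ≡ 29 (mod 277)
197^4 = (197^2)^2 ≡ 29^2 = 841 ≡ 10 (mod 277)
197^8 = (197^4)^2 ≡ 10^2 = 100 ≡ 100 (mod 277)

100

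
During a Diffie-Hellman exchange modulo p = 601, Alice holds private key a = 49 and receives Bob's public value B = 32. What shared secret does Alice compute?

Shared key K = 32^49 mod 601.
32^1 ≡ 32 (mod 601)
32^2 = (32^1)^2 ≡ 32^2 = 1024 ≡ 423 (mod 601)
32^4 = (32^2)^2 ≡ 423^2 = 178929 ≡ 432 (mod 601)
32^8 = (32^4)^2 ≡ 432^2 = 186624 ≡ 314 (mod 601)
32^16 = (32^8)^2 ≡ 314^2 = 98596 ≡ 32 (mod 601)
32^32 = (32^16)^2 ≡ 32^2 = 1024 ≡ 423 (mod 601)
32^49 = 32^32 · 32^16 · 32^1 ≡ 423 · 32 · 32 ≡ 432 (mod 601).

432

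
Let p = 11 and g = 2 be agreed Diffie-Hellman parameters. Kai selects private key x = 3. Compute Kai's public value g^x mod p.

8

Public value = 2^3 mod 11.
2^1 ≡ 2 (mod 11)
2^2 = (2^1)^2 ≡ 2^2 = 4 ≡ 4 (mod 11)
2^3 = 2^2 · 2^1 ≡ 4 · 2 ≡ 8 (mod 11).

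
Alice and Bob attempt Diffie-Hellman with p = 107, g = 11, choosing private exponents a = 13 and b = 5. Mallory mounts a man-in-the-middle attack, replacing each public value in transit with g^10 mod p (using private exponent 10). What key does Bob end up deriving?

Bob receives Mallory's public value M = 11^10 mod 107 instead of the honest one.
11^1 ≡ 11 (mod 107)
11^2 = (11^1)^2 ≡ 11^2 = 121 ≡ 14 (mod 107)
11^4 = (11^2)^2 ≡ 14^2 = 196 ≡ 89 (mod 107)
11^8 = (11^4)^2 ≡ 89^2 = 7921 ≡ 3 (mod 107)
11^10 = 11^8 · 11^2 ≡ 3 · 14 ≡ 42 (mod 107).
So M = 42. Bob computes K = M^5 mod 107.
42^1 ≡ 42 (mod 107)
42^2 = (42^1)^2 ≡ 42^2 = 1764 ≡ 52 (mod 107)
42^4 = (42^2)^2 ≡ 52^2 = 2704 ≡ 29 (mod 107)
42^5 = 42^4 · 42^1 ≡ 29 · 42 ≡ 41 (mod 107).

41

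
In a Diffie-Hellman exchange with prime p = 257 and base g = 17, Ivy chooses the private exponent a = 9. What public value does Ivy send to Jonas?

15

Public value = 17^9 (mod 257).
17^1 ≡ 17 (mod 257)
17^2 = (17^1)^2 ≡ 17^2 = 289 ≡ 32 (mod 257)
17^4 = (17^2)^2 ≡ 32^2 = 1024 ≡ 253 (mod 257)
17^8 = (17^4)^2 ≡ 253^2 = 64009 ≡ 16 (mod 257)
17^9 = 17^8 · 17^1 ≡ 16 · 17 ≡ 15 (mod 257).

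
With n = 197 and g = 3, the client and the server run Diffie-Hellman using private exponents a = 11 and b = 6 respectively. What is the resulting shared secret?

96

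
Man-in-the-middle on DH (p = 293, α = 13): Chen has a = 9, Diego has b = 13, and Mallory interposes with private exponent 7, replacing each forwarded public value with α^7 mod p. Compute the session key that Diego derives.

Diego receives Mallory's public value M = 13^7 mod 293 instead of the honest one.
13^1 ≡ 13 (mod 293)
13^2 = (13^1)^2 ≡ 13^2 = 169 ≡ 169 (mod 293)
13^4 = (13^2)^2 ≡ 169^2 = 28561 ≡ 140 (mod 293)
13^7 = 13^4 · 13^2 · 13^1 ≡ 140 · 169 · 13 ≡ 223 (mod 293).
So M = 223. Diego computes K = M^13 mod 293.
223^1 ≡ 223 (mod 293)
223^2 = (223^1)^2 ≡ 223^2 = 49729 ≡ 212 (mod 293)
223^4 = (223^2)^2 ≡ 212^2 = 44944 ≡ 115 (mod 293)
223^8 = (223^4)^2 ≡ 115^2 = 13225 ≡ 40 (mod 293)
223^13 = 223^8 · 223^4 · 223^1 ≡ 40 · 115 · 223 ≡ 7 (mod 293).

7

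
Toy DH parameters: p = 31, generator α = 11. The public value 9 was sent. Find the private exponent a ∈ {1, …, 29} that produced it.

Try successive powers of 11 modulo 31:
11^1 ≡ 11
11^2 ≡ 28
11^3 ≡ 29
11^4 ≡ 9
Found: a = 4.

4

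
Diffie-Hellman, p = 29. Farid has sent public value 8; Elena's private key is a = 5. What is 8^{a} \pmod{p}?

27

Shared key K = 8^5 mod 29.
8^1 ≡ 8 (mod 29)
8^2 = (8^1)^2 ≡ 8^2 = 64 ≡ 6 (mod 29)
8^4 = (8^2)^2 ≡ 6^2 = 36 ≡ 7 (mod 29)
8^5 = 8^4 · 8^1 ≡ 7 · 8 ≡ 27 (mod 29).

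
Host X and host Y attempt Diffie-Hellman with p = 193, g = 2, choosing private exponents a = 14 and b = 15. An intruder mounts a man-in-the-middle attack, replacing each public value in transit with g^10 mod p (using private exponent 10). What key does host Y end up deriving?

129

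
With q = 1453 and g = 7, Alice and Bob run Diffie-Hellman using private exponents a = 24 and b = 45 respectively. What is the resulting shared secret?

Alice sends A = g^a mod q = 7^24 mod 1453.
7^1 ≡ 7 (mod 1453)
7^2 = (7^1)^2 ≡ 7^2 = 49 ≡ 49 (mod 1453)
7^4 = (7^2)^2 ≡ 49^2 = 2401 ≡ 948 (mod 1453)
7^8 = (7^4)^2 ≡ 948^2 = 898704 ≡ 750 (mod 1453)
7^16 = (7^8)^2 ≡ 750^2 = 562500 ≡ 189 (mod 1453)
7^24 = 7^16 · 7^8 ≡ 189 · 750 ≡ 809 (mod 1453).
So A = 809. Bob then computes K = A^b mod q = 809^45 mod 1453.
809^1 ≡ 809 (mod 1453)
809^2 = (809^1)^2 ≡ 809^2 = 654481 ≡ 631 (mod 1453)
809^4 = (809^2)^2 ≡ 631^2 = 398161 ≡ 39 (mod 1453)
809^8 = (809^4)^2 ≡ 39^2 = 1521 ≡ 68 (mod 1453)
809^16 = (809^8)^2 ≡ 68^2 = 4624 ≡ 265 (mod 1453)
809^32 = (809^16)^2 ≡ 265^2 = 70225 ≡ 481 (mod 1453)
809^45 = 809^32 · 809^8 · 809^4 · 809^1 ≡ 481 · 68 · 39 · 809 ≡ 106 (mod 1453).

106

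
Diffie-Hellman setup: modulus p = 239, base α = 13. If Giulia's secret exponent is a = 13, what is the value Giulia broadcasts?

151

Public value = 13^13 mod 239.
13^1 ≡ 13 (mod 239)
13^2 = (13^1)^2 ≡ 13^2 = 169 ≡ 169 (mod 239)
13^4 = (13^2)^2 ≡ 169^2 = 28561 ≡ 120 (mod 239)
13^8 = (13^4)^2 ≡ 120^2 = 14400 ≡ 60 (mod 239)
13^13 = 13^8 · 13^4 · 13^1 ≡ 60 · 120 · 13 ≡ 151 (mod 239).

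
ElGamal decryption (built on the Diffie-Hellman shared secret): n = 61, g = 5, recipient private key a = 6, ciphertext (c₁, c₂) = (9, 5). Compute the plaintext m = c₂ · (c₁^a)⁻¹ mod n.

48

Shared mask s = c₁^a mod n = 9^6 mod 61.
9^1 ≡ 9 (mod 61)
9^2 = (9^1)^2 ≡ 9^2 = 81 ≡ 20 (mod 61)
9^4 = (9^2)^2 ≡ 20^2 = 400 ≡ 34 (mod 61)
9^6 = 9^4 · 9^2 ≡ 34 · 20 ≡ 9 (mod 61).
So s = 9; s⁻¹ ≡ 34 (mod 61).
m = c₂ · s⁻¹ mod 61 = 5 · 34 mod 61 = 48.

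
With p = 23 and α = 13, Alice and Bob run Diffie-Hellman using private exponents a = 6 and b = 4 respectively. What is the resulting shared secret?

8

Alice sends A = α^a mod p = 13^6 mod 23.
13^1 ≡ 13 (mod 23)
13^2 = (13^1)^2 ≡ 13^2 = 169 ≡ 8 (mod 23)
13^4 = (13^2)^2 ≡ 8^2 = 64 ≡ 18 (mod 23)
13^6 = 13^4 · 13^2 ≡ 18 · 8 ≡ 6 (mod 23).
So A = 6. Bob then computes K = A^b mod p = 6^4 mod 23.
6^1 ≡ 6 (mod 23)
6^2 = (6^1)^2 ≡ 6^2 = 36 ≡ 13 (mod 23)
6^4 = (6^2)^2 ≡ 13^2 = 169 ≡ 8 (mod 23)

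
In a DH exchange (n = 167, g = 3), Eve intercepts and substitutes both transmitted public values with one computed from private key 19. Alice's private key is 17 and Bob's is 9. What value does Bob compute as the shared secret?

Bob receives Eve's public value M = 3^19 mod 167 instead of the honest one.
3^1 ≡ 3 (mod 167)
3^2 = (3^1)^2 ≡ 3^2 = 9 ≡ 9 (mod 167)
3^4 = (3^2)^2 ≡ 9^2 = 81 ≡ 81 (mod 167)
3^8 = (3^4)^2 ≡ 81^2 = 6561 ≡ 48 (mod 167)
3^16 = (3^8)^2 ≡ 48^2 = 2304 ≡ 133 (mod 167)
3^19 = 3^16 · 3^2 · 3^1 ≡ 133 · 9 · 3 ≡ 84 (mod 167).
So M = 84. Bob computes K = M^9 mod 167.
84^1 ≡ 84 (mod 167)
84^2 = (84^1)^2 ≡ 84^2 = 7056 ≡ 42 (mod 167)
84^4 = (84^2)^2 ≡ 42^2 = 1764 ≡ 94 (mod 167)
84^8 = (84^4)^2 ≡ 94^2 = 8836 ≡ 152 (mod 167)
84^9 = 84^8 · 84^1 ≡ 152 · 84 ≡ 76 (mod 167).

76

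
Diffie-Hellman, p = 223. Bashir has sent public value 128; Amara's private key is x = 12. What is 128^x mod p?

Shared key K = 128^12 mod 223.
128^1 ≡ 128 (mod 223)
128^2 = (128^1)^2 ≡ 128^2 = 16384 ≡ 105 (mod 223)
128^4 = (128^2)^2 ≡ 105^2 = 11025 ≡ 98 (mod 223)
128^8 = (128^4)^2 ≡ 98^2 = 9604 ≡ 15 (mod 223)
128^12 = 128^8 · 128^4 ≡ 15 · 98 ≡ 132 (mod 223).

132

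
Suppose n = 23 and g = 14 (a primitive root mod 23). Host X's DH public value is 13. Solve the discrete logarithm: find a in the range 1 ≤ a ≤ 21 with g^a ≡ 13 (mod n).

8

Try successive powers of 14 modulo 23:
14^1 ≡ 14
14^2 ≡ 12
14^3 ≡ 7
14^4 ≡ 6
14^5 ≡ 15
14^6 ≡ 3
14^7 ≡ 19
14^8 ≡ 13
Found: a = 8.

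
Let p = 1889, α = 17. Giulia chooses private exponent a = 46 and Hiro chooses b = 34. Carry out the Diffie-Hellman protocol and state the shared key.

Hiro sends B = α^b mod p = 17^34 mod 1889.
17^1 ≡ 17 (mod 1889)
17^2 = (17^1)^2 ≡ 17^2 = 289 ≡ 289 (mod 1889)
17^4 = (17^2)^2 ≡ 289^2 = 83521 ≡ 405 (mod 1889)
17^8 = (17^4)^2 ≡ 405^2 = 164025 ≡ 1571 (mod 1889)
17^16 = (17^8)^2 ≡ 1571^2 = 2468041 ≡ 1007 (mod 1889)
17^32 = (17^16)^2 ≡ 1007^2 = 1014049 ≡ 1545 (mod 1889)
17^34 = 17^32 · 17^2 ≡ 1545 · 289 ≡ 701 (mod 1889).
So B = 701. Giulia then computes K = B^a mod p = 701^46 mod 1889.
701^1 ≡ 701 (mod 1889)
701^2 = (701^1)^2 ≡ 701^2 = 491401 ≡ 261 (mod 1889)
701^4 = (701^2)^2 ≡ 261^2 = 68121 ≡ 117 (mod 1889)
701^8 = (701^4)^2 ≡ 117^2 = 13689 ≡ 466 (mod 1889)
701^16 = (701^8)^2 ≡ 466^2 = 217156 ≡ 1810 (mod 1889)
701^32 = (701^16)^2 ≡ 1810^2 = 3276100 ≡ 574 (mod 1889)
701^46 = 701^32 · 701^8 · 701^4 · 701^2 ≡ 574 · 466 · 117 · 261 ≡ 123 (mod 1889).

123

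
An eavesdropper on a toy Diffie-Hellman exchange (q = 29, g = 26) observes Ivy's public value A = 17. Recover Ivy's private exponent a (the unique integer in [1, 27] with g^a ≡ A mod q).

7

Try successive powers of 26 modulo 29:
26^1 ≡ 26
26^2 ≡ 9
26^3 ≡ 2
26^4 ≡ 23
26^5 ≡ 18
26^6 ≡ 4
26^7 ≡ 17
Found: a = 7.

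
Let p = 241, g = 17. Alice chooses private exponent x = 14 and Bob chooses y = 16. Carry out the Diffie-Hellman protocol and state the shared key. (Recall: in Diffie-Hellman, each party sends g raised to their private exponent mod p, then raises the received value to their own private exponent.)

205

Alice sends A = g^x mod p = 17^14 mod 241.
17^1 ≡ 17 (mod 241)
17^2 = (17^1)^2 ≡ 17^2 = 289 ≡ 48 (mod 241)
17^4 = (17^2)^2 ≡ 48^2 = 2304 ≡ 135 (mod 241)
17^8 = (17^4)^2 ≡ 135^2 = 18225 ≡ 150 (mod 241)
17^14 = 17^8 · 17^4 · 17^2 ≡ 150 · 135 · 48 ≡ 47 (mod 241).
So A = 47. Bob then computes K = A^y mod p = 47^16 mod 241.
47^1 ≡ 47 (mod 241)
47^2 = (47^1)^2 ≡ 47^2 = 2209 ≡ 40 (mod 241)
47^4 = (47^2)^2 ≡ 40^2 = 1600 ≡ 154 (mod 241)
47^8 = (47^4)^2 ≡ 154^2 = 23716 ≡ 98 (mod 241)
47^16 = (47^8)^2 ≡ 98^2 = 9604 ≡ 205 (mod 241)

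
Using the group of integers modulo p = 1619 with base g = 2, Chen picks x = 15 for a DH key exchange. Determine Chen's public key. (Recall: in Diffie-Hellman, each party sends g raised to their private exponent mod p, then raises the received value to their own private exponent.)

388

Public value = 2^15 mod 1619.
2^1 ≡ 2 (mod 1619)
2^2 = (2^1)^2 ≡ 2^2 = 4 ≡ 4 (mod 1619)
2^4 = (2^2)^2 ≡ 4^2 = 16 ≡ 16 (mod 1619)
2^8 = (2^4)^2 ≡ 16^2 = 256 ≡ 256 (mod 1619)
2^15 = 2^8 · 2^4 · 2^2 · 2^1 ≡ 256 · 16 · 4 · 2 ≡ 388 (mod 1619).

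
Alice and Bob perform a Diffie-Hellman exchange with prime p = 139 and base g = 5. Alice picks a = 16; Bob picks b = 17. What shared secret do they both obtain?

Bob sends B = g^b mod p = 5^17 mod 139.
5^1 ≡ 5 (mod 139)
5^2 = (5^1)^2 ≡ 5^2 = 25 ≡ 25 (mod 139)
5^4 = (5^2)^2 ≡ 25^2 = 625 ≡ 69 (mod 139)
5^8 = (5^4)^2 ≡ 69^2 = 4761 ≡ 35 (mod 139)
5^16 = (5^8)^2 ≡ 35^2 = 1225 ≡ 113 (mod 139)
5^17 = 5^16 · 5^1 ≡ 113 · 5 ≡ 9 (mod 139).
So B = 9. Alice then computes K = B^a mod p = 9^16 mod 139.
9^1 ≡ 9 (mod 139)
9^2 = (9^1)^2 ≡ 9^2 = 81 ≡ 81 (mod 139)
9^4 = (9^2)^2 ≡ 81^2 = 6561 ≡ 28 (mod 139)
9^8 = (9^4)^2 ≡ 28^2 = 784 ≡ 89 (mod 139)
9^16 = (9^8)^2 ≡ 89^2 = 7921 ≡ 137 (mod 139)

137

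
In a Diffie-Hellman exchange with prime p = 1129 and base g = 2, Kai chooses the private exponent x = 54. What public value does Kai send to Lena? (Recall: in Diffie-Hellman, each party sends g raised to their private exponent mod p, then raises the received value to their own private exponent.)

242

Public value = 2^{54} \pmod{1129}.
2^1 ≡ 2 (mod 1129)
2^2 = (2^1)^2 ≡ 2^2 = 4 ≡ 4 (mod 1129)
2^4 = (2^2)^2 ≡ 4^2 = 16 ≡ 16 (mod 1129)
2^8 = (2^4)^2 ≡ 16^2 = 256 ≡ 256 (mod 1129)
2^16 = (2^8)^2 ≡ 256^2 = 65536 ≡ 54 (mod 1129)
2^32 = (2^16)^2 ≡ 54^2 = 2916 ≡ 658 (mod 1129)
2^54 = 2^32 · 2^16 · 2^4 · 2^2 ≡ 658 · 54 · 16 · 4 ≡ 242 (mod 1129).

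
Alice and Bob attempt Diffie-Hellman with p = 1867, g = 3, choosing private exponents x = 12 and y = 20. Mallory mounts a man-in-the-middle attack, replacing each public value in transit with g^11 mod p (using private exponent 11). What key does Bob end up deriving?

Bob receives Mallory's public value M = 3^11 mod 1867 instead of the honest one.
3^1 ≡ 3 (mod 1867)
3^2 = (3^1)^2 ≡ 3^2 = 9 ≡ 9 (mod 1867)
3^4 = (3^2)^2 ≡ 9^2 = 81 ≡ 81 (mod 1867)
3^8 = (3^4)^2 ≡ 81^2 = 6561 ≡ 960 (mod 1867)
3^11 = 3^8 · 3^2 · 3^1 ≡ 960 · 9 · 3 ≡ 1649 (mod 1867).
So M = 1649. Bob computes K = M^20 mod 1867.
1649^1 ≡ 1649 (mod 1867)
1649^2 = (1649^1)^2 ≡ 1649^2 = 2719201 ≡ 849 (mod 1867)
1649^4 = (1649^2)^2 ≡ 849^2 = 720801 ≡ 139 (mod 1867)
1649^8 = (1649^4)^2 ≡ 139^2 = 19321 ≡ 651 (mod 1867)
1649^16 = (1649^8)^2 ≡ 651^2 = 423801 ≡ 1859 (mod 1867)
1649^20 = 1649^16 · 1649^4 ≡ 1859 · 139 ≡ 755 (mod 1867).

755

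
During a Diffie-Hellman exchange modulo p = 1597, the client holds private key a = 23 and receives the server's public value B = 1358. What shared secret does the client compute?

Shared key K = 1358^23 mod 1597.
1358^1 ≡ 1358 (mod 1597)
1358^2 = (1358^1)^2 ≡ 1358^2 = 1844164 ≡ 1226 (mod 1597)
1358^4 = (1358^2)^2 ≡ 1226^2 = 1503076 ≡ 299 (mod 1597)
1358^8 = (1358^4)^2 ≡ 299^2 = 89401 ≡ 1566 (mod 1597)
1358^16 = (1358^8)^2 ≡ 1566^2 = 2452356 ≡ 961 (mod 1597)
1358^23 = 1358^16 · 1358^4 · 1358^2 · 1358^1 ≡ 961 · 299 · 1226 · 1358 ≡ 1294 (mod 1597).

1294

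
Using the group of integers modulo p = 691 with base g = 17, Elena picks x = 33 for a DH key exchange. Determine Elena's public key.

629

Public value = 17^33 mod 691.
17^1 ≡ 17 (mod 691)
17^2 = (17^1)^2 ≡ 17^2 = 289 ≡ 289 (mod 691)
17^4 = (17^2)^2 ≡ 289^2 = 83521 ≡ 601 (mod 691)
17^8 = (17^4)^2 ≡ 601^2 = 361201 ≡ 499 (mod 691)
17^16 = (17^8)^2 ≡ 499^2 = 249001 ≡ 241 (mod 691)
17^32 = (17^16)^2 ≡ 241^2 = 58081 ≡ 37 (mod 691)
17^33 = 17^32 · 17^1 ≡ 37 · 17 ≡ 629 (mod 691).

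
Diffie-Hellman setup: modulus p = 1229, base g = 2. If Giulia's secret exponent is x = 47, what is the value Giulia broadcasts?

167

Public value = 2^47 mod 1229.
2^1 ≡ 2 (mod 1229)
2^2 = (2^1)^2 ≡ 2^2 = 4 ≡ 4 (mod 1229)
2^4 = (2^2)^2 ≡ 4^2 = 16 ≡ 16 (mod 1229)
2^8 = (2^4)^2 ≡ 16^2 = 256 ≡ 256 (mod 1229)
2^16 = (2^8)^2 ≡ 256^2 = 65536 ≡ 399 (mod 1229)
2^32 = (2^16)^2 ≡ 399^2 = 159201 ≡ 660 (mod 1229)
2^47 = 2^32 · 2^8 · 2^4 · 2^2 · 2^1 ≡ 660 · 256 · 16 · 4 · 2 ≡ 167 (mod 1229).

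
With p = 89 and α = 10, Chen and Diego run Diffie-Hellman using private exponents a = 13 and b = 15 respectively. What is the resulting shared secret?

Chen sends A = α^a mod p = 10^13 mod 89.
10^1 ≡ 10 (mod 89)
10^2 = (10^1)^2 ≡ 10^2 = 100 ≡ 11 (mod 89)
10^4 = (10^2)^2 ≡ 11^2 = 121 ≡ 32 (mod 89)
10^8 = (10^4)^2 ≡ 32^2 = 1024 ≡ 45 (mod 89)
10^13 = 10^8 · 10^4 · 10^1 ≡ 45 · 32 · 10 ≡ 71 (mod 89).
So A = 71. Diego then computes K = A^b mod p = 71^15 mod 89.
71^1 ≡ 71 (mod 89)
71^2 = (71^1)^2 ≡ 71^2 = 5041 ≡ 57 (mod 89)
71^4 = (71^2)^2 ≡ 57^2 = 3249 ≡ 45 (mod 89)
71^8 = (71^4)^2 ≡ 45^2 = 2025 ≡ 67 (mod 89)
71^15 = 71^8 · 71^4 · 71^2 · 71^1 ≡ 67 · 45 · 57 · 71 ≡ 72 (mod 89).

72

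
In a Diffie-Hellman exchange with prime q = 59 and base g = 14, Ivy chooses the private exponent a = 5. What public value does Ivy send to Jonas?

Public value = 14^5 (mod 59).
14^1 ≡ 14 (mod 59)
14^2 = (14^1)^2 ≡ 14^2 = 196 ≡ 19 (mod 59)
14^4 = (14^2)^2 ≡ 19^2 = 361 ≡ 7 (mod 59)
14^5 = 14^4 · 14^1 ≡ 7 · 14 ≡ 39 (mod 59).

39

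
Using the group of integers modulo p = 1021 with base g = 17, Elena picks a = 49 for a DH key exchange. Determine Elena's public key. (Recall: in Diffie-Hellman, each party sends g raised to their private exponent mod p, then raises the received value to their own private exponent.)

464

Public value = 17^49 mod 1021.
17^1 ≡ 17 (mod 1021)
17^2 = (17^1)^2 ≡ 17^2 = 289 ≡ 289 (mod 1021)
17^4 = (17^2)^2 ≡ 289^2 = 83521 ≡ 820 (mod 1021)
17^8 = (17^4)^2 ≡ 820^2 = 672400 ≡ 582 (mod 1021)
17^16 = (17^8)^2 ≡ 582^2 = 338724 ≡ 773 (mod 1021)
17^32 = (17^16)^2 ≡ 773^2 = 597529 ≡ 244 (mod 1021)
17^49 = 17^32 · 17^16 · 17^1 ≡ 244 · 773 · 17 ≡ 464 (mod 1021).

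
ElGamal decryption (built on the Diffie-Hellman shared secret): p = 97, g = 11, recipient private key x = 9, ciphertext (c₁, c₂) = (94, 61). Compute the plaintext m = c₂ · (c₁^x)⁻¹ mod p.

44

Shared mask s = c₁^x mod p = 94^9 mod 97.
94^1 ≡ 94 (mod 97)
94^2 = (94^1)^2 ≡ 94^2 = 8836 ≡ 9 (mod 97)
94^4 = (94^2)^2 ≡ 9^2 = 81 ≡ 81 (mod 97)
94^8 = (94^4)^2 ≡ 81^2 = 6561 ≡ 62 (mod 97)
94^9 = 94^8 · 94^1 ≡ 62 · 94 ≡ 8 (mod 97).
So s = 8; s⁻¹ ≡ 85 (mod 97).
m = c₂ · s⁻¹ mod 97 = 61 · 85 mod 97 = 44.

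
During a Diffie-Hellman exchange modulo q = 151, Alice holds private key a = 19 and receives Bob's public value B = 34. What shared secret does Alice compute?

10

Shared key K = 34^19 mod 151.
34^1 ≡ 34 (mod 151)
34^2 = (34^1)^2 ≡ 34^2 = 1156 ≡ 99 (mod 151)
34^4 = (34^2)^2 ≡ 99^2 = 9801 ≡ 137 (mod 151)
34^8 = (34^4)^2 ≡ 137^2 = 18769 ≡ 45 (mod 151)
34^16 = (34^8)^2 ≡ 45^2 = 2025 ≡ 62 (mod 151)
34^19 = 34^16 · 34^2 · 34^1 ≡ 62 · 99 · 34 ≡ 10 (mod 151).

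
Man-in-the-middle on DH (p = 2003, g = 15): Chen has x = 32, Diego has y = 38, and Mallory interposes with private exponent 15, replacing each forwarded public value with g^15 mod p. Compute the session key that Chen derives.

1609

Chen receives Mallory's public value M = 15^15 mod 2003 instead of the honest one.
15^1 ≡ 15 (mod 2003)
15^2 = (15^1)^2 ≡ 15^2 = 225 ≡ 225 (mod 2003)
15^4 = (15^2)^2 ≡ 225^2 = 50625 ≡ 550 (mod 2003)
15^8 = (15^4)^2 ≡ 550^2 = 302500 ≡ 47 (mod 2003)
15^15 = 15^8 · 15^4 · 15^2 · 15^1 ≡ 47 · 550 · 225 · 15 ≡ 1082 (mod 2003).
So M = 1082. Chen computes K = M^32 mod 2003.
1082^1 ≡ 1082 (mod 2003)
1082^2 = (1082^1)^2 ≡ 1082^2 = 1170724 ≡ 972 (mod 2003)
1082^4 = (1082^2)^2 ≡ 972^2 = 944784 ≡ 1371 (mod 2003)
1082^8 = (1082^4)^2 ≡ 1371^2 = 1879641 ≡ 827 (mod 2003)
1082^16 = (1082^8)^2 ≡ 827^2 = 683929 ≡ 906 (mod 2003)
1082^32 = (1082^16)^2 ≡ 906^2 = 820836 ≡ 1609 (mod 2003)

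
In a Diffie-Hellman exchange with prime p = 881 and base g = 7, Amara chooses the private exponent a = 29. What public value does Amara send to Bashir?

Public value = 7^29 mod 881.
7^1 ≡ 7 (mod 881)
7^2 = (7^1)^2 ≡ 7^2 = 49 ≡ 49 (mod 881)
7^4 = (7^2)^2 ≡ 49^2 = 2401 ≡ 639 (mod 881)
7^8 = (7^4)^2 ≡ 639^2 = 408321 ≡ 418 (mod 881)
7^16 = (7^8)^2 ≡ 418^2 = 174724 ≡ 286 (mod 881)
7^29 = 7^16 · 7^8 · 7^4 · 7^1 ≡ 286 · 418 · 639 · 7 ≡ 277 (mod 881).

277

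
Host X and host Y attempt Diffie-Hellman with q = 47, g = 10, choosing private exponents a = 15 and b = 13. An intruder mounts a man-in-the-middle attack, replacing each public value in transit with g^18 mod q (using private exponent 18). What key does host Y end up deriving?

Host Y receives an intruder's public value M = 10^18 mod 47 instead of the honest one.
10^1 ≡ 10 (mod 47)
10^2 = (10^1)^2 ≡ 10^2 = 100 ≡ 6 (mod 47)
10^4 = (10^2)^2 ≡ 6^2 = 36 ≡ 36 (mod 47)
10^8 = (10^4)^2 ≡ 36^2 = 1296 ≡ 27 (mod 47)
10^16 = (10^8)^2 ≡ 27^2 = 729 ≡ 24 (mod 47)
10^18 = 10^16 · 10^2 ≡ 24 · 6 ≡ 3 (mod 47).
So M = 3. Host Y computes K = M^13 mod 47.
3^1 ≡ 3 (mod 47)
3^2 = (3^1)^2 ≡ 3^2 = 9 ≡ 9 (mod 47)
3^4 = (3^2)^2 ≡ 9^2 = 81 ≡ 34 (mod 47)
3^8 = (3^4)^2 ≡ 34^2 = 1156 ≡ 28 (mod 47)
3^13 = 3^8 · 3^4 · 3^1 ≡ 28 · 34 · 3 ≡ 36 (mod 47).

36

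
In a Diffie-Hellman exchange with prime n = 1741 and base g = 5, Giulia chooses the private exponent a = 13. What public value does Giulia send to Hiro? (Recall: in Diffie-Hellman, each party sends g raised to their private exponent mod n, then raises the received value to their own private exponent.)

Public value = 5^13 (mod 1741).
5^1 ≡ 5 (mod 1741)
5^2 = (5^1)^2 ≡ 5^2 = 25 ≡ 25 (mod 1741)
5^4 = (5^2)^2 ≡ 25^2 = 625 ≡ 625 (mod 1741)
5^8 = (5^4)^2 ≡ 625^2 = 390625 ≡ 641 (mod 1741)
5^13 = 5^8 · 5^4 · 5^1 ≡ 641 · 625 · 5 ≡ 975 (mod 1741).

975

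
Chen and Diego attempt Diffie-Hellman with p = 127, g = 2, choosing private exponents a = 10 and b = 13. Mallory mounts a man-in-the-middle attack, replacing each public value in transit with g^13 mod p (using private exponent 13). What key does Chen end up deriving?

16

Chen receives Mallory's public value M = 2^13 mod 127 instead of the honest one.
2^1 ≡ 2 (mod 127)
2^2 = (2^1)^2 ≡ 2^2 = 4 ≡ 4 (mod 127)
2^4 = (2^2)^2 ≡ 4^2 = 16 ≡ 16 (mod 127)
2^8 = (2^4)^2 ≡ 16^2 = 256 ≡ 2 (mod 127)
2^13 = 2^8 · 2^4 · 2^1 ≡ 2 · 16 · 2 ≡ 64 (mod 127).
So M = 64. Chen computes K = M^10 mod 127.
64^1 ≡ 64 (mod 127)
64^2 = (64^1)^2 ≡ 64^2 = 4096 ≡ 32 (mod 127)
64^4 = (64^2)^2 ≡ 32^2 = 1024 ≡ 8 (mod 127)
64^8 = (64^4)^2 ≡ 8^2 = 64 ≡ 64 (mod 127)
64^10 = 64^8 · 64^2 ≡ 64 · 32 ≡ 16 (mod 127).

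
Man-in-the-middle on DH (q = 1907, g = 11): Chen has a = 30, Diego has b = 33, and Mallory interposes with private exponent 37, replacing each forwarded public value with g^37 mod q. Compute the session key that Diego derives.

Diego receives Mallory's public value M = 11^37 mod 1907 instead of the honest one.
11^1 ≡ 11 (mod 1907)
11^2 = (11^1)^2 ≡ 11^2 = 121 ≡ 121 (mod 1907)
11^4 = (11^2)^2 ≡ 121^2 = 14641 ≡ 1292 (mod 1907)
11^8 = (11^4)^2 ≡ 1292^2 = 1669264 ≡ 639 (mod 1907)
11^16 = (11^8)^2 ≡ 639^2 = 408321 ≡ 223 (mod 1907)
11^32 = (11^16)^2 ≡ 223^2 = 49729 ≡ 147 (mod 1907)
11^37 = 11^32 · 11^4 · 11^1 ≡ 147 · 1292 · 11 ≡ 999 (mod 1907).
So M = 999. Diego computes K = M^33 mod 1907.
999^1 ≡ 999 (mod 1907)
999^2 = (999^1)^2 ≡ 999^2 = 998001 ≡ 640 (mod 1907)
999^4 = (999^2)^2 ≡ 640^2 = 409600 ≡ 1502 (mod 1907)
999^8 = (999^4)^2 ≡ 1502^2 = 2256004 ≡ 23 (mod 1907)
999^16 = (999^8)^2 ≡ 23^2 = 529 ≡ 529 (mod 1907)
999^32 = (999^16)^2 ≡ 529^2 = 279841 ≡ 1419 (mod 1907)
999^33 = 999^32 · 999^1 ≡ 1419 · 999 ≡ 680 (mod 1907).

680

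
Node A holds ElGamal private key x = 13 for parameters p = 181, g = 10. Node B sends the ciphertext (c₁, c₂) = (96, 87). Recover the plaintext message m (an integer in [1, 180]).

98

Shared mask s = c₁^x mod p = 96^13 mod 181.
96^1 ≡ 96 (mod 181)
96^2 = (96^1)^2 ≡ 96^2 = 9216 ≡ 166 (mod 181)
96^4 = (96^2)^2 ≡ 166^2 = 27556 ≡ 44 (mod 181)
96^8 = (96^4)^2 ≡ 44^2 = 1936 ≡ 126 (mod 181)
96^13 = 96^8 · 96^4 · 96^1 ≡ 126 · 44 · 96 ≡ 84 (mod 181).
So s = 84; s⁻¹ ≡ 153 (mod 181).
m = c₂ · s⁻¹ mod 181 = 87 · 153 mod 181 = 98.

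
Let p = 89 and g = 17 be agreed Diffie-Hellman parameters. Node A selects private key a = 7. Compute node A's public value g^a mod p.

79

Public value = 17^7 mod 89.
17^1 ≡ 17 (mod 89)
17^2 = (17^1)^2 ≡ 17^2 = 289 ≡ 22 (mod 89)
17^4 = (17^2)^2 ≡ 22^2 = 484 ≡ 39 (mod 89)
17^7 = 17^4 · 17^2 · 17^1 ≡ 39 · 22 · 17 ≡ 79 (mod 89).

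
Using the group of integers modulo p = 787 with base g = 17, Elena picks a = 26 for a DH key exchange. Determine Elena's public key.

515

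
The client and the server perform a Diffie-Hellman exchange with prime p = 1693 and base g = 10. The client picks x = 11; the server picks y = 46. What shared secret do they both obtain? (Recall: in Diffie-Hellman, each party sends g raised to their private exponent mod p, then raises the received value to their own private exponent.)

The client sends A = g^x mod p = 10^11 mod 1693.
10^1 ≡ 10 (mod 1693)
10^2 = (10^1)^2 ≡ 10^2 = 100 ≡ 100 (mod 1693)
10^4 = (10^2)^2 ≡ 100^2 = 10000 ≡ 1535 (mod 1693)
10^8 = (10^4)^2 ≡ 1535^2 = 2356225 ≡ 1262 (mod 1693)
10^11 = 10^8 · 10^2 · 10^1 ≡ 1262 · 100 · 10 ≡ 715 (mod 1693).
So A = 715. The server then computes K = A^y mod p = 715^46 mod 1693.
715^1 ≡ 715 (mod 1693)
715^2 = (715^1)^2 ≡ 715^2 = 511225 ≡ 1632 (mod 1693)
715^4 = (715^2)^2 ≡ 1632^2 = 2663424 ≡ 335 (mod 1693)
715^8 = (715^4)^2 ≡ 335^2 = 112225 ≡ 487 (mod 1693)
715^16 = (715^8)^2 ≡ 487^2 = 237169 ≡ 149 (mod 1693)
715^32 = (715^16)^2 ≡ 149^2 = 22201 ≡ 192 (mod 1693)
715^46 = 715^32 · 715^8 · 715^4 · 715^2 ≡ 192 · 487 · 335 · 1632 ≡ 1113 (mod 1693).

1113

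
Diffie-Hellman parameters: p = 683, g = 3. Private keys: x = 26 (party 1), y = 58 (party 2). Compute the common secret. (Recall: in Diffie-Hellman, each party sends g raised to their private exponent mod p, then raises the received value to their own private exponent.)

Party 2 sends B = g^y mod p = 3^58 mod 683.
3^1 ≡ 3 (mod 683)
3^2 = (3^1)^2 ≡ 3^2 = 9 ≡ 9 (mod 683)
3^4 = (3^2)^2 ≡ 9^2 = 81 ≡ 81 (mod 683)
3^8 = (3^4)^2 ≡ 81^2 = 6561 ≡ 414 (mod 683)
3^16 = (3^8)^2 ≡ 414^2 = 171396 ≡ 646 (mod 683)
3^32 = (3^16)^2 ≡ 646^2 = 417316 ≡ 3 (mod 683)
3^58 = 3^32 · 3^16 · 3^8 · 3^2 ≡ 3 · 646 · 414 · 9 ≡ 312 (mod 683).
So B = 312. Party 1 then computes K = B^x mod p = 312^26 mod 683.
312^1 ≡ 312 (mod 683)
312^2 = (312^1)^2 ≡ 312^2 = 97344 ≡ 358 (mod 683)
312^4 = (312^2)^2 ≡ 358^2 = 128164 ≡ 443 (mod 683)
312^8 = (312^4)^2 ≡ 443^2 = 196249 ≡ 228 (mod 683)
312^16 = (312^8)^2 ≡ 228^2 = 51984 ≡ 76 (mod 683)
312^26 = 312^16 · 312^8 · 312^2 ≡ 76 · 228 · 358 ≡ 418 (mod 683).

418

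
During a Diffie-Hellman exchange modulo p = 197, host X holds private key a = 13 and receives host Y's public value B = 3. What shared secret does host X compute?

2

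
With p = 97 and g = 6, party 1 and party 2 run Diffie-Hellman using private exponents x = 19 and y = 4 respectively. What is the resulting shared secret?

Party 2 sends B = g^y mod p = 6^4 mod 97.
6^1 ≡ 6 (mod 97)
6^2 = (6^1)^2 ≡ 6^2 = 36 ≡ 36 (mod 97)
6^4 = (6^2)^2 ≡ 36^2 = 1296 ≡ 35 (mod 97)
So B = 35. Party 1 then computes K = B^x mod p = 35^19 mod 97.
35^1 ≡ 35 (mod 97)
35^2 = (35^1)^2 ≡ 35^2 = 1225 ≡ 61 (mod 97)
35^4 = (35^2)^2 ≡ 61^2 = 3721 ≡ 35 (mod 97)
35^8 = (35^4)^2 ≡ 35^2 = 1225 ≡ 61 (mod 97)
35^16 = (35^8)^2 ≡ 61^2 = 3721 ≡ 35 (mod 97)
35^19 = 35^16 · 35^2 · 35^1 ≡ 35 · 61 · 35 ≡ 35 (mod 97).

35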